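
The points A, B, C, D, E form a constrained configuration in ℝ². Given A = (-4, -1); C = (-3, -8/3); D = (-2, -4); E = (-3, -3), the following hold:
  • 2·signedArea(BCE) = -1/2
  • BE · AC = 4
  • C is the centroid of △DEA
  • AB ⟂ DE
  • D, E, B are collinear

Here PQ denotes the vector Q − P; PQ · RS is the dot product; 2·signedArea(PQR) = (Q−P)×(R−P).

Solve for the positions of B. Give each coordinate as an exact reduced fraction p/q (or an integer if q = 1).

1. B_x = -9/2  [D, E, B are collinear ∩ AB ⟂ DE]
2. B_y = -3/2  [D, E, B are collinear ∩ AB ⟂ DE]
   → B = (-9/2, -3/2)

B = (-9/2, -3/2)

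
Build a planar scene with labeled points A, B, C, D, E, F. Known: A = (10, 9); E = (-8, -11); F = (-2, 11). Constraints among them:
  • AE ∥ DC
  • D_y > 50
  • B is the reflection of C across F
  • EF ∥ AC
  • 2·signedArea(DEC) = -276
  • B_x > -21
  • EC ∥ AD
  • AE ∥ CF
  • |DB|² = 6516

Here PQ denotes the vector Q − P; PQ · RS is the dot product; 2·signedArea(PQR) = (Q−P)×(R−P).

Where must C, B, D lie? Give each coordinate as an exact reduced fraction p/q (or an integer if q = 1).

1. C_x = 16  [AE ∥ CF ∩ EF ∥ AC]
2. C_y = 31  [AE ∥ CF ∩ EF ∥ AC]
   → C = (16, 31)
3. B_x = -20  [B is the reflection of C across F]
4. B_y = -9  [B is the reflection of C across F]
   → B = (-20, -9)
5. D_x = 34  [AE ∥ DC ∩ EC ∥ AD]
6. D_y = 51  [AE ∥ DC ∩ EC ∥ AD]
   → D = (34, 51)

B = (-20, -9)
C = (16, 31)
D = (34, 51)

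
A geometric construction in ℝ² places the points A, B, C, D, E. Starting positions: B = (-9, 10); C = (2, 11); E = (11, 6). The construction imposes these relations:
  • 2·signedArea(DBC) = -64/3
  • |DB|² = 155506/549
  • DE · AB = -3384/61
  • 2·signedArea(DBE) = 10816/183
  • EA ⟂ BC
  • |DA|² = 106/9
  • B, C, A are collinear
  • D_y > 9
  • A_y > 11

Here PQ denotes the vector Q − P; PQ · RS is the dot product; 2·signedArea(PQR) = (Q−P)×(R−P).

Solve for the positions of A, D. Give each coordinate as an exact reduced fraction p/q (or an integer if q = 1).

1. A_x = 639/61  [B, C, A are collinear ∩ EA ⟂ BC]
2. A_y = 718/61  [B, C, A are collinear ∩ EA ⟂ BC]
   → A = (639/61, 718/61)
3. D_x = 1432/183  [2·signedArea(DBE) = 10816/183 ∩ 2·signedArea(DBC) = -64/3]
4. D_y = 585/61  [2·signedArea(DBE) = 10816/183 ∩ 2·signedArea(DBC) = -64/3]
   → D = (1432/183, 585/61)

A = (639/61, 718/61)
D = (1432/183, 585/61)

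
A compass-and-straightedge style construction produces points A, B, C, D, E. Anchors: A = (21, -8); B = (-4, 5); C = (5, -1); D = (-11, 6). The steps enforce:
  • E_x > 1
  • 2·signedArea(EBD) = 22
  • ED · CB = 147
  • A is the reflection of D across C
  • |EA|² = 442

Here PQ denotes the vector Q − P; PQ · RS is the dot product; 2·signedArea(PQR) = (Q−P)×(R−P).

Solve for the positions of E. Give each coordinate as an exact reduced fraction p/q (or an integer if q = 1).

E = (2, 1)

1. E_x = 2  [ED · CB = 147 ∩ 2·signedArea(EBD) = 22]
2. E_y = 1  [ED · CB = 147 ∩ 2·signedArea(EBD) = 22]
   → E = (2, 1)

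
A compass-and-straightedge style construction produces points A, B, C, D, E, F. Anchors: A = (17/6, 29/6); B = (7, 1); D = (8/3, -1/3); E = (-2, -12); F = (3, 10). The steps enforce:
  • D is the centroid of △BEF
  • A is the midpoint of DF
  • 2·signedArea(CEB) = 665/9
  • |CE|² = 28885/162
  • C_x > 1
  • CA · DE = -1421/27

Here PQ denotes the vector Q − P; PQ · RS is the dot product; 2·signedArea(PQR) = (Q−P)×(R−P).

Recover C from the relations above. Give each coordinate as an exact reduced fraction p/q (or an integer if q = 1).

1. C_x = 23/18  [2·signedArea(CEB) = 665/9 ∩ CA · DE = -1421/27]
2. C_y = 17/18  [2·signedArea(CEB) = 665/9 ∩ CA · DE = -1421/27]
   → C = (23/18, 17/18)

C = (23/18, 17/18)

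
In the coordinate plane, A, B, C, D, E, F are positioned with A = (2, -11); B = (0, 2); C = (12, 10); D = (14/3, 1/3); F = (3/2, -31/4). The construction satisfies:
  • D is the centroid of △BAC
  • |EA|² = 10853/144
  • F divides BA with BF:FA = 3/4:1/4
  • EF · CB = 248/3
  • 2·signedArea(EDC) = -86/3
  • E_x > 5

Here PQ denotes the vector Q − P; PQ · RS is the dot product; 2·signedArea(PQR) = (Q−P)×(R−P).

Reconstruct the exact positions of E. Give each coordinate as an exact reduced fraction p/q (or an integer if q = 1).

E = (31/6, -35/12)

1. E_x = 31/6  [2·signedArea(EDC) = -86/3 ∩ EF · CB = 248/3]
2. E_y = -35/12  [2·signedArea(EDC) = -86/3 ∩ EF · CB = 248/3]
   → E = (31/6, -35/12)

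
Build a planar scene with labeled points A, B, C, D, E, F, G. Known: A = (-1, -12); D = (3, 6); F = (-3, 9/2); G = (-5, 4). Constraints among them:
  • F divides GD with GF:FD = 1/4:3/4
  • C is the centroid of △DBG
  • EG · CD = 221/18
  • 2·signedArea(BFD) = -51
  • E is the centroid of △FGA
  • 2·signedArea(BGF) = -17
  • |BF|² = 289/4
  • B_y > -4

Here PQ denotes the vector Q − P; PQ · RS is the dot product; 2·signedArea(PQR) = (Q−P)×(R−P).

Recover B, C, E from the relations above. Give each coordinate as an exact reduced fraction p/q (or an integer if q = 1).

1. B_x = 1  [line -1/2·x + 2·y + 13/2 = 0 ∩ |BF|² = 289/4]
2. B_y = -3  [line -1/2·x + 2·y + 13/2 = 0 ∩ |BF|² = 289/4]
   → B = (1, -3)
3. C_x = -1/3  [C is the centroid of △DBG]
4. C_y = 7/3  [C is the centroid of △DBG]
   → C = (-1/3, 7/3)
5. E_x = -3  [E is the centroid of △FGA]
6. E_y = -7/6  [E is the centroid of △FGA]
   → E = (-3, -7/6)

B = (1, -3)
C = (-1/3, 7/3)
E = (-3, -7/6)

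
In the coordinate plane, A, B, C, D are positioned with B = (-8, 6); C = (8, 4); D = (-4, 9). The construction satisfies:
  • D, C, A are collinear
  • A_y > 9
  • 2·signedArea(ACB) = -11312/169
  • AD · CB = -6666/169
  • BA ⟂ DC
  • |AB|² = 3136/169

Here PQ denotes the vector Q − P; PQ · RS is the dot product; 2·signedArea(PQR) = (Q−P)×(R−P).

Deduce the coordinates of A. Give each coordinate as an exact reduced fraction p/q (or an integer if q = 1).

1. A_x = -1072/169  [D, C, A are collinear ∩ BA ⟂ DC]
2. A_y = 1686/169  [D, C, A are collinear ∩ BA ⟂ DC]
   → A = (-1072/169, 1686/169)

A = (-1072/169, 1686/169)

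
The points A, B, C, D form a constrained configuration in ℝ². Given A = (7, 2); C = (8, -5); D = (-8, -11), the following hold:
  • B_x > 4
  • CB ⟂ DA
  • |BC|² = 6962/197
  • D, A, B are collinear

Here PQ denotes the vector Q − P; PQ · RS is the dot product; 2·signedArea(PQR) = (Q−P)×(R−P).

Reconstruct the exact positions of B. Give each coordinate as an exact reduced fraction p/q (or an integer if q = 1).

B = (809/197, -100/197)

1. B_x = 809/197  [D, A, B are collinear ∩ CB ⟂ DA]
2. B_y = -100/197  [D, A, B are collinear ∩ CB ⟂ DA]
   → B = (809/197, -100/197)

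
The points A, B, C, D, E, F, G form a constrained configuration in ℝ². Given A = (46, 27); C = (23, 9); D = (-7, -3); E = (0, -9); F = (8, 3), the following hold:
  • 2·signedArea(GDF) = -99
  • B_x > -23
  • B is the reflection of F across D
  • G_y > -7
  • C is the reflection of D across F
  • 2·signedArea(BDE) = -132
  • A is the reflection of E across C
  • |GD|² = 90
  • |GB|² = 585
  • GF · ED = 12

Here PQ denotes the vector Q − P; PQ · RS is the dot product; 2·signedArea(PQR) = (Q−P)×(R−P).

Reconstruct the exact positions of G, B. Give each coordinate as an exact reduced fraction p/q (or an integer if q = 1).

1. G_x = 2  [2·signedArea(GDF) = -99 ∩ GF · ED = 12]
2. G_y = -6  [2·signedArea(GDF) = -99 ∩ GF · ED = 12]
   → G = (2, -6)
3. B_x = -22  [B is the reflection of F across D]
4. B_y = -9  [B is the reflection of F across D]
   → B = (-22, -9)

B = (-22, -9)
G = (2, -6)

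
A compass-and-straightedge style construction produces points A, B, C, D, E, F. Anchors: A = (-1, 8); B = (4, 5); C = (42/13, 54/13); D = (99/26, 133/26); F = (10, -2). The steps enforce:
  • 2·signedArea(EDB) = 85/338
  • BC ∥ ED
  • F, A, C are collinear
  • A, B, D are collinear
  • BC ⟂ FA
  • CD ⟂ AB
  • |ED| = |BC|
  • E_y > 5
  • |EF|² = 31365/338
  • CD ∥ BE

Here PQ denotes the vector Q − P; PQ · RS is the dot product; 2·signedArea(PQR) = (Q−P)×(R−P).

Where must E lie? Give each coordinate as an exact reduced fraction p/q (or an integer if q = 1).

E = (119/26, 155/26)

1. E_x = 119/26  [BC ∥ ED ∩ CD ∥ BE]
2. E_y = 155/26  [BC ∥ ED ∩ CD ∥ BE]
   → E = (119/26, 155/26)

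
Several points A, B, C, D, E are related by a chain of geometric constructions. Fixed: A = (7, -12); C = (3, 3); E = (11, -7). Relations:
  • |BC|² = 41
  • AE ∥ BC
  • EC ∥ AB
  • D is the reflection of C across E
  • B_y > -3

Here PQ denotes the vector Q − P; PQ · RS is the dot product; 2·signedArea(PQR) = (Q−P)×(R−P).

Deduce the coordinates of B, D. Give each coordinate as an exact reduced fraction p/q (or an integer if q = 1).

1. B_x = -1  [AE ∥ BC ∩ EC ∥ AB]
2. B_y = -2  [AE ∥ BC ∩ EC ∥ AB]
   → B = (-1, -2)
3. D_x = 19  [D is the reflection of C across E]
4. D_y = -17  [D is the reflection of C across E]
   → D = (19, -17)

B = (-1, -2)
D = (19, -17)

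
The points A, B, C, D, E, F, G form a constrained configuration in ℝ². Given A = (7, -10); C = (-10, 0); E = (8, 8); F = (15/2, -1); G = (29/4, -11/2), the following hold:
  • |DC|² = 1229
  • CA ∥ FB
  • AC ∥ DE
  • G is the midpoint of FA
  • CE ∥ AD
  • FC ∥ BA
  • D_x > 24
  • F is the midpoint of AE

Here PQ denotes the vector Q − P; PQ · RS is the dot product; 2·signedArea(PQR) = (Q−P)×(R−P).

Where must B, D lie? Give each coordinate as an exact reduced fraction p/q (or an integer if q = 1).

1. B_x = 49/2  [FC ∥ BA ∩ CA ∥ FB]
2. B_y = -11  [FC ∥ BA ∩ CA ∥ FB]
   → B = (49/2, -11)
3. D_x = 25  [AC ∥ DE ∩ CE ∥ AD]
4. D_y = -2  [AC ∥ DE ∩ CE ∥ AD]
   → D = (25, -2)

B = (49/2, -11)
D = (25, -2)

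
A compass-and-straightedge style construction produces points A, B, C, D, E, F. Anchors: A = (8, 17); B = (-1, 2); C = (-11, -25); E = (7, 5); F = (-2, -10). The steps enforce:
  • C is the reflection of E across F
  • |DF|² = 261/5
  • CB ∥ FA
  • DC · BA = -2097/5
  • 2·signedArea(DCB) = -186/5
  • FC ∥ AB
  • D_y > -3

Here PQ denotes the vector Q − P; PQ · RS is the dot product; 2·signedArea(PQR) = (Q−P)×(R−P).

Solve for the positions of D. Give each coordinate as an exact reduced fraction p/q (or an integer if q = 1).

D = (-7/5, -14/5)

1. D_x = -7/5  [DC · BA = -2097/5 ∩ 2·signedArea(DCB) = -186/5]
2. D_y = -14/5  [DC · BA = -2097/5 ∩ 2·signedArea(DCB) = -186/5]
   → D = (-7/5, -14/5)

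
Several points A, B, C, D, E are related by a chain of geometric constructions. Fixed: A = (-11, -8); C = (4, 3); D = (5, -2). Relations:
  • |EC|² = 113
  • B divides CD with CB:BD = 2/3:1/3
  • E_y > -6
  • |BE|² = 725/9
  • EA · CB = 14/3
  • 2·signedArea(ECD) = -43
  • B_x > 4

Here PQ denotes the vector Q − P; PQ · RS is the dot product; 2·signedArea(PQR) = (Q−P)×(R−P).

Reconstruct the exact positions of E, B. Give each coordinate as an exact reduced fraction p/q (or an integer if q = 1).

B = (14/3, -1/3)
E = (-3, -5)

1. B_x = 14/3  [B divides CD with CB:BD = 2/3:1/3]
2. B_y = -1/3  [B divides CD with CB:BD = 2/3:1/3]
   → B = (14/3, -1/3)
3. E_x = -3  [2·signedArea(ECD) = -43 ∩ EA · CB = 14/3]
4. E_y = -5  [2·signedArea(ECD) = -43 ∩ EA · CB = 14/3]
   → E = (-3, -5)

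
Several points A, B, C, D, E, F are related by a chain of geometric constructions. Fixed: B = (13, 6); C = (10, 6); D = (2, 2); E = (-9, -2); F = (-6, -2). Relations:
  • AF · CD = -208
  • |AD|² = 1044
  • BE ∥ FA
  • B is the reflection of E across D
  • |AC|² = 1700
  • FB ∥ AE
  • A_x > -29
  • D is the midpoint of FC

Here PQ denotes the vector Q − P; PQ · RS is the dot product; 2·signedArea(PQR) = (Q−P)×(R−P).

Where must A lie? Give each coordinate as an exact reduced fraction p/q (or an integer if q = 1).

1. A_x = -28  [FB ∥ AE ∩ BE ∥ FA]
2. A_y = -10  [FB ∥ AE ∩ BE ∥ FA]
   → A = (-28, -10)

A = (-28, -10)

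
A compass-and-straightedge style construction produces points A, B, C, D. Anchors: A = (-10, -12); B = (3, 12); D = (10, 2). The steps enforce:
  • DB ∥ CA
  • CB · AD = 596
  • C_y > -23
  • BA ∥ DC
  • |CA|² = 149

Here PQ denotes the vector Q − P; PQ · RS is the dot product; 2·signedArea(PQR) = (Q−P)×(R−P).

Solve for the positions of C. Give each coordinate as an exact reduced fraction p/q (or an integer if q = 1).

1. C_x = -3  [DB ∥ CA ∩ BA ∥ DC]
2. C_y = -22  [DB ∥ CA ∩ BA ∥ DC]
   → C = (-3, -22)

C = (-3, -22)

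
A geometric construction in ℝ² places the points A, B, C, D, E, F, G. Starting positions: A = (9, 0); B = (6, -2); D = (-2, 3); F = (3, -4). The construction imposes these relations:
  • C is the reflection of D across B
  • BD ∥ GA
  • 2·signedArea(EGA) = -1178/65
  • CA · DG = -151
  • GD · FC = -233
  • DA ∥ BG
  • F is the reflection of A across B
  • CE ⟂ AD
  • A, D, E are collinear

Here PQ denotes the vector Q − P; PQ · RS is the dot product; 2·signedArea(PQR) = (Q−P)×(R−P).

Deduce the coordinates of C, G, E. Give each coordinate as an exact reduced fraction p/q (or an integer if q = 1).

C = (14, -7)
E = (1003/65, -114/65)
G = (17, -5)

1. C_x = 14  [C is the reflection of D across B]
2. C_y = -7  [C is the reflection of D across B]
   → C = (14, -7)
3. G_x = 17  [BD ∥ GA ∩ DA ∥ BG]
4. G_y = -5  [BD ∥ GA ∩ DA ∥ BG]
   → G = (17, -5)
5. E_x = 1003/65  [A, D, E are collinear ∩ CE ⟂ AD]
6. E_y = -114/65  [A, D, E are collinear ∩ CE ⟂ AD]
   → E = (1003/65, -114/65)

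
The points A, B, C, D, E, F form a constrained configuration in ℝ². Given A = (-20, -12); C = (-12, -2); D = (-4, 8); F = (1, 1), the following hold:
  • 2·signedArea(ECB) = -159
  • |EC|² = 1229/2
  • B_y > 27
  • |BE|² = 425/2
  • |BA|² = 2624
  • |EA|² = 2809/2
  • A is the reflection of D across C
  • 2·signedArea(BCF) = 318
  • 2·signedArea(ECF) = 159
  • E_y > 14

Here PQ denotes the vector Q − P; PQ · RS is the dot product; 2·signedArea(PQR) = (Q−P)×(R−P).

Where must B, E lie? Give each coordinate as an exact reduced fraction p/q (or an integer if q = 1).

1. B_x = 12  [line -3·x + 13·y + -328 = 0 ∩ |BA|² = 2624]
2. B_y = 28  [line -3·x + 13·y + -328 = 0 ∩ |BA|² = 2624]
   → B = (12, 28)
3. E_x = 13/2  [2·signedArea(ECF) = 159 ∩ 2·signedArea(ECB) = -159]
4. E_y = 29/2  [2·signedArea(ECF) = 159 ∩ 2·signedArea(ECB) = -159]
   → E = (13/2, 29/2)

B = (12, 28)
E = (13/2, 29/2)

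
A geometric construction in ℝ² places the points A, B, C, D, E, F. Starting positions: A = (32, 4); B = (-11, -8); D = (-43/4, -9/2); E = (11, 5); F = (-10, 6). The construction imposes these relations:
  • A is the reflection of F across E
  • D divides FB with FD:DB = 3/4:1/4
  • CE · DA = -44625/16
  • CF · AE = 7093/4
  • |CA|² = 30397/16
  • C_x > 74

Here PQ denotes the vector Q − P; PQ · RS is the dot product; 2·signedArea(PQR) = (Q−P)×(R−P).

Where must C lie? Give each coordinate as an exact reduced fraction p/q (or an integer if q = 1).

1. C_x = 299/4  [CF · AE = 7093/4 ∩ CE · DA = -44625/16]
2. C_y = 25/2  [CF · AE = 7093/4 ∩ CE · DA = -44625/16]
   → C = (299/4, 25/2)

C = (299/4, 25/2)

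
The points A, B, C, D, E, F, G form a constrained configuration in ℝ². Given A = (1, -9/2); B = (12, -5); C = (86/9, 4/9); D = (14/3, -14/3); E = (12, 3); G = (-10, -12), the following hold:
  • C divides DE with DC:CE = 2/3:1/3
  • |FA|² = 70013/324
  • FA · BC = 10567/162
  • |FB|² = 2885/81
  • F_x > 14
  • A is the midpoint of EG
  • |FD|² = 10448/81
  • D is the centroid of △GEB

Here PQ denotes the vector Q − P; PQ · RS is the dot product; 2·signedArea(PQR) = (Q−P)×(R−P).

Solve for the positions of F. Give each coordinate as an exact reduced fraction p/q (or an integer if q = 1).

F = (130/9, -94/9)

1. F_x = 130/9  [line 22/9·x + -49/9·y + -7466/81 = 0 ∩ |FA|² = 70013/324]
2. F_y = -94/9  [line 22/9·x + -49/9·y + -7466/81 = 0 ∩ |FA|² = 70013/324]
   → F = (130/9, -94/9)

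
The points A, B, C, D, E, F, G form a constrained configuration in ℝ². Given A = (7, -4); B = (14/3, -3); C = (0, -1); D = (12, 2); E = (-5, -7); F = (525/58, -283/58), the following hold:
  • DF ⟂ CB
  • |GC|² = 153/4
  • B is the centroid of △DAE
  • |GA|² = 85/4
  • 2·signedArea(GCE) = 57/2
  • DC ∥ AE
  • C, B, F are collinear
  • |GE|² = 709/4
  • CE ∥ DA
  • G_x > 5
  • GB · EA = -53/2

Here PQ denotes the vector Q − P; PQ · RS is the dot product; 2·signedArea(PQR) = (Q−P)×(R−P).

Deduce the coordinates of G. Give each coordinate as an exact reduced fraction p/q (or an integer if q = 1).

1. G_x = 6  [2·signedArea(GCE) = 57/2 ∩ GB · EA = -53/2]
2. G_y = 1/2  [2·signedArea(GCE) = 57/2 ∩ GB · EA = -53/2]
   → G = (6, 1/2)

G = (6, 1/2)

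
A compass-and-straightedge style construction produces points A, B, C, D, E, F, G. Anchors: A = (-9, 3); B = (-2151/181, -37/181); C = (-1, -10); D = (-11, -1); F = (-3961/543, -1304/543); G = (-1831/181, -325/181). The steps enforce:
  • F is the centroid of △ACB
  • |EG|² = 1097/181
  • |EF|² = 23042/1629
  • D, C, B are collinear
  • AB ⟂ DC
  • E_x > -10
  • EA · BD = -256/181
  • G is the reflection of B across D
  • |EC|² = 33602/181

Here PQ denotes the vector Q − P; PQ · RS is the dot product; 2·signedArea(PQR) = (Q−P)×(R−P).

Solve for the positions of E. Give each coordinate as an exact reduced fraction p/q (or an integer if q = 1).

E = (-1730/181, 109/181)

1. E_x = -1730/181  [line -160/181·x + 144/181·y + -1616/181 = 0 ∩ |EF|² = 23042/1629]
2. E_y = 109/181  [line -160/181·x + 144/181·y + -1616/181 = 0 ∩ |EF|² = 23042/1629]
   → E = (-1730/181, 109/181)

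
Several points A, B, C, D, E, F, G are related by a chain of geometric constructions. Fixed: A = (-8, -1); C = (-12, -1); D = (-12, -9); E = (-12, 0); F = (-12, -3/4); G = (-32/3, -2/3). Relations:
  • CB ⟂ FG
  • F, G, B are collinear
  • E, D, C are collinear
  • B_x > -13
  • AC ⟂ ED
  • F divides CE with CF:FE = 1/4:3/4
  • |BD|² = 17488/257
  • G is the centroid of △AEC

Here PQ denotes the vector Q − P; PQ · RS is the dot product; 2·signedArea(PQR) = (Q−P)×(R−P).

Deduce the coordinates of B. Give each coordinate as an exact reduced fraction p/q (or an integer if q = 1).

1. B_x = -3088/257  [F, G, B are collinear ∩ CB ⟂ FG]
2. B_y = -193/257  [F, G, B are collinear ∩ CB ⟂ FG]
   → B = (-3088/257, -193/257)

B = (-3088/257, -193/257)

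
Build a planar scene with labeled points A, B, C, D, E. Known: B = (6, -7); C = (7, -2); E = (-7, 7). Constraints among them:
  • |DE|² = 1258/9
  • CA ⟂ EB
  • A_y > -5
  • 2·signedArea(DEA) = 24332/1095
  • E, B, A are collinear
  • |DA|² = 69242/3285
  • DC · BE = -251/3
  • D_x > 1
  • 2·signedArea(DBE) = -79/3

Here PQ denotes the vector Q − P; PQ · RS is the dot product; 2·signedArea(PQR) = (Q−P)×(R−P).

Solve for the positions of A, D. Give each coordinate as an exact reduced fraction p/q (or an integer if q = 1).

1. A_x = 1449/365  [E, B, A are collinear ∩ CA ⟂ EB]
2. A_y = -1757/365  [E, B, A are collinear ∩ CA ⟂ EB]
   → A = (1449/365, -1757/365)
3. D_x = 2  [2·signedArea(DBE) = -79/3 ∩ DC · BE = -251/3]
4. D_y = -2/3  [2·signedArea(DBE) = -79/3 ∩ DC · BE = -251/3]
   → D = (2, -2/3)

A = (1449/365, -1757/365)
D = (2, -2/3)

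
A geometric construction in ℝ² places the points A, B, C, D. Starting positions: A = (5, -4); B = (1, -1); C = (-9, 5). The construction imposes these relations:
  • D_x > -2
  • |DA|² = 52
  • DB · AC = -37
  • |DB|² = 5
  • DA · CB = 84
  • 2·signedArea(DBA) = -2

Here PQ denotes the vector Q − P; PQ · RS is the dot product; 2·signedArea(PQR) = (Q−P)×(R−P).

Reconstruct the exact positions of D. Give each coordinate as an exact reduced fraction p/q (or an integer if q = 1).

1. D_x = -1  [2·signedArea(DBA) = -2 ∩ DB · AC = -37]
2. D_y = 0  [2·signedArea(DBA) = -2 ∩ DB · AC = -37]
   → D = (-1, 0)

D = (-1, 0)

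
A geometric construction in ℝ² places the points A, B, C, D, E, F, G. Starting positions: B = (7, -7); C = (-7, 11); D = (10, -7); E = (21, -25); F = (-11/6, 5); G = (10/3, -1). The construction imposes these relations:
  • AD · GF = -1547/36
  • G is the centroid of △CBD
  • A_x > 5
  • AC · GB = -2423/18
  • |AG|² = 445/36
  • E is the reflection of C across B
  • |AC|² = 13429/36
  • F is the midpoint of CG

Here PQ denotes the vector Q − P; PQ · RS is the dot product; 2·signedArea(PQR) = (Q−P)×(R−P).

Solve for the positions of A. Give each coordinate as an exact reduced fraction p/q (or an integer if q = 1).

1. A_x = 31/6  [AC · GB = -2423/18 ∩ AD · GF = -1547/36]
2. A_y = -4  [AC · GB = -2423/18 ∩ AD · GF = -1547/36]
   → A = (31/6, -4)

A = (31/6, -4)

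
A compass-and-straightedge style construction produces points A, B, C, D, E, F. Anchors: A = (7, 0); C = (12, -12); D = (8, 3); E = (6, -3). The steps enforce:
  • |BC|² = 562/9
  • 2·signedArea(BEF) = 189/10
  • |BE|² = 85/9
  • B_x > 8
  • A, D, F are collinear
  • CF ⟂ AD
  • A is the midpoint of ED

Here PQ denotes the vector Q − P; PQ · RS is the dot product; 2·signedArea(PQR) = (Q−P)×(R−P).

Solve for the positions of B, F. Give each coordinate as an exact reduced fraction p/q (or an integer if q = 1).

1. F_x = 39/10  [A, D, F are collinear ∩ CF ⟂ AD]
2. F_y = -93/10  [A, D, F are collinear ∩ CF ⟂ AD]
   → F = (39/10, -93/10)
3. B_x = 25/3  [line 63/10·x + -21/10·y + -63 = 0 ∩ |BC|² = 562/9]
4. B_y = -5  [line 63/10·x + -21/10·y + -63 = 0 ∩ |BC|² = 562/9]
   → B = (25/3, -5)

B = (25/3, -5)
F = (39/10, -93/10)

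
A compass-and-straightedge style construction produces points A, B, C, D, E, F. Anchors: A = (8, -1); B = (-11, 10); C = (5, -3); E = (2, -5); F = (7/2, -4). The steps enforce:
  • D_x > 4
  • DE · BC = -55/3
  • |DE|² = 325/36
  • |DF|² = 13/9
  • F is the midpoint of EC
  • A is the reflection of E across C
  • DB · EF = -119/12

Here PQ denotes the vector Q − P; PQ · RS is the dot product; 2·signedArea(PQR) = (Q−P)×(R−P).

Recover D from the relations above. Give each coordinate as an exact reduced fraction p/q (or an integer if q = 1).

D = (9/2, -10/3)

1. D_x = 9/2  [DE · BC = -55/3 ∩ DB · EF = -119/12]
2. D_y = -10/3  [DE · BC = -55/3 ∩ DB · EF = -119/12]
   → D = (9/2, -10/3)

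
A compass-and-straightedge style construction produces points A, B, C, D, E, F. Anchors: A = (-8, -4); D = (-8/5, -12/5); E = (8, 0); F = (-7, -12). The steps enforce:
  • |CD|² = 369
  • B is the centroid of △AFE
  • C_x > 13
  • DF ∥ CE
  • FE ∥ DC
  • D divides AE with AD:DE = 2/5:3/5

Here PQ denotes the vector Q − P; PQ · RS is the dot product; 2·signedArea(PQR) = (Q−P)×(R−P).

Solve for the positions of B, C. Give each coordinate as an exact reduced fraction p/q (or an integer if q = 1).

1. B_x = -7/3  [B is the centroid of △AFE]
2. B_y = -16/3  [B is the centroid of △AFE]
   → B = (-7/3, -16/3)
3. C_x = 67/5  [DF ∥ CE ∩ FE ∥ DC]
4. C_y = 48/5  [DF ∥ CE ∩ FE ∥ DC]
   → C = (67/5, 48/5)

B = (-7/3, -16/3)
C = (67/5, 48/5)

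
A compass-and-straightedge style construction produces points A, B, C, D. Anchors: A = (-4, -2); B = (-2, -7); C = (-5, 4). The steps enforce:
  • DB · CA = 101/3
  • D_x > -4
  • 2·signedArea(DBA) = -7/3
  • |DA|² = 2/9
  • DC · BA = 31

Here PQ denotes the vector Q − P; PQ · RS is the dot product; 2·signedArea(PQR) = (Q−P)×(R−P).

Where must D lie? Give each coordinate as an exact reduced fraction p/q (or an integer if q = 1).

D = (-11/3, -5/3)

1. D_x = -11/3  [DC · BA = 31 ∩ DB · CA = 101/3]
2. D_y = -5/3  [DC · BA = 31 ∩ DB · CA = 101/3]
   → D = (-11/3, -5/3)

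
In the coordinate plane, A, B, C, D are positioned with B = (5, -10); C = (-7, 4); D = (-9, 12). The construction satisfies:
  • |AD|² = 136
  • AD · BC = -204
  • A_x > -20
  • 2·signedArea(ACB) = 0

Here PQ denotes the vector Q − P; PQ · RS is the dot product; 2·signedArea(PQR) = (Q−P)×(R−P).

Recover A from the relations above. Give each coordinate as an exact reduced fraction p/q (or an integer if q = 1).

1. A_x = -19  [2·signedArea(ACB) = 0 ∩ AD · BC = -204]
2. A_y = 18  [2·signedArea(ACB) = 0 ∩ AD · BC = -204]
   → A = (-19, 18)

A = (-19, 18)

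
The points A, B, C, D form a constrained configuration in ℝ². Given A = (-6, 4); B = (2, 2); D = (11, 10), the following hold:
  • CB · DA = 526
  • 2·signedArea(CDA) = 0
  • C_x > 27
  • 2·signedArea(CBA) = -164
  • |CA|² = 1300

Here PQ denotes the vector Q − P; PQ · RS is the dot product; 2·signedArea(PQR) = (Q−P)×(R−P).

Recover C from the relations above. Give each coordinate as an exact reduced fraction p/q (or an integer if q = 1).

C = (28, 16)

1. C_x = 28  [2·signedArea(CDA) = 0 ∩ 2·signedArea(CBA) = -164]
2. C_y = 16  [2·signedArea(CDA) = 0 ∩ 2·signedArea(CBA) = -164]
   → C = (28, 16)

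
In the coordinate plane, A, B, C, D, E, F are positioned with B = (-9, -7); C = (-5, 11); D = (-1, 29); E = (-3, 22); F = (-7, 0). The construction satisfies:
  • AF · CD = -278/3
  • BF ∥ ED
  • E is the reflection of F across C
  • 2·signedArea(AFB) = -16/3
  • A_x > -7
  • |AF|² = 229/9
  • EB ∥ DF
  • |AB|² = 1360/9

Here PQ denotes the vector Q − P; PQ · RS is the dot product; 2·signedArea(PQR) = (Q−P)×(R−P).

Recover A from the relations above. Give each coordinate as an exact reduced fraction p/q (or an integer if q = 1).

A = (-19/3, 5)

1. A_x = -19/3  [AF · CD = -278/3 ∩ 2·signedArea(AFB) = -16/3]
2. A_y = 5  [AF · CD = -278/3 ∩ 2·signedArea(AFB) = -16/3]
   → A = (-19/3, 5)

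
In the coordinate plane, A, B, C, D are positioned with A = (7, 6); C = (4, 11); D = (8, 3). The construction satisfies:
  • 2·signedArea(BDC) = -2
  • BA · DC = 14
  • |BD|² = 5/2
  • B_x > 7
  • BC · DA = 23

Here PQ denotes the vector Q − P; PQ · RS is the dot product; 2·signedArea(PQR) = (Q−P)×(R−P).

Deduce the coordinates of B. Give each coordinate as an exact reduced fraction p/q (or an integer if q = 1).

B = (15/2, 9/2)

1. B_x = 15/2  [BA · DC = 14 ∩ BC · DA = 23]
2. B_y = 9/2  [BA · DC = 14 ∩ BC · DA = 23]
   → B = (15/2, 9/2)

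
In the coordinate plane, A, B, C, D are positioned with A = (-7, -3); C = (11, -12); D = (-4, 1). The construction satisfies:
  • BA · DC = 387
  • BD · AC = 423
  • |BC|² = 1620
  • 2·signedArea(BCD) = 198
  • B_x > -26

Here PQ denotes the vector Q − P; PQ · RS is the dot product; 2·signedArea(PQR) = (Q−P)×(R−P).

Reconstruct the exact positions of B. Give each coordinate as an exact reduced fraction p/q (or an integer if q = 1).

B = (-25, 6)

1. B_x = -25  [BD · AC = 423 ∩ 2·signedArea(BCD) = 198]
2. B_y = 6  [BD · AC = 423 ∩ 2·signedArea(BCD) = 198]
   → B = (-25, 6)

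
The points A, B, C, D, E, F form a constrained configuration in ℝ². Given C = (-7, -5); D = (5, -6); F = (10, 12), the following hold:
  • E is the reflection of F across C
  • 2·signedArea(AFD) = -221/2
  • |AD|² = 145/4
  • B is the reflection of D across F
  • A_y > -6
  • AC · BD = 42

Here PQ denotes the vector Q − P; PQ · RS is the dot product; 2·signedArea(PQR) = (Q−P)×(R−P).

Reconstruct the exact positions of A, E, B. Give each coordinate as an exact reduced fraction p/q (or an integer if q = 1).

A = (-1, -11/2)
B = (15, 30)
E = (-24, -22)

1. E_x = -24  [E is the reflection of F across C]
2. E_y = -22  [E is the reflection of F across C]
   → E = (-24, -22)
3. B_x = 15  [B is the reflection of D across F]
4. B_y = 30  [B is the reflection of D across F]
   → B = (15, 30)
5. A_x = -1  [AC · BD = 42 ∩ 2·signedArea(AFD) = -221/2]
6. A_y = -11/2  [AC · BD = 42 ∩ 2·signedArea(AFD) = -221/2]
   → A = (-1, -11/2)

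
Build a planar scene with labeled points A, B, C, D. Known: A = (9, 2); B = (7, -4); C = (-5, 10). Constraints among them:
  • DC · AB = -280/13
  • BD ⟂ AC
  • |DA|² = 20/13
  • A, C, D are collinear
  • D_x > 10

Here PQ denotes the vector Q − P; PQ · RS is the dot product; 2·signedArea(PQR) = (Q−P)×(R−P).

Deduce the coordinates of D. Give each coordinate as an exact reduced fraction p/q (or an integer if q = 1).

D = (131/13, 18/13)

1. D_x = 131/13  [A, C, D are collinear ∩ BD ⟂ AC]
2. D_y = 18/13  [A, C, D are collinear ∩ BD ⟂ AC]
   → D = (131/13, 18/13)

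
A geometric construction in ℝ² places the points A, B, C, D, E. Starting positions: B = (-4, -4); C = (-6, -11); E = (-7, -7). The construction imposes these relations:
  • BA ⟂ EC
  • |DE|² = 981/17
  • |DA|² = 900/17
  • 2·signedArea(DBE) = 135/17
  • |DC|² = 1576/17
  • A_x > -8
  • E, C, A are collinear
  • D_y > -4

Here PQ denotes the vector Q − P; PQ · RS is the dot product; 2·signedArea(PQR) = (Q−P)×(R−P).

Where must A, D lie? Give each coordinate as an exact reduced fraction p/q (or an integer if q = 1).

A = (-128/17, -83/17)
D = (-8/17, -53/17)

1. A_x = -128/17  [E, C, A are collinear ∩ BA ⟂ EC]
2. A_y = -83/17  [E, C, A are collinear ∩ BA ⟂ EC]
   → A = (-128/17, -83/17)
3. D_x = -8/17  [line 3·x + -3·y + -135/17 = 0 ∩ |DC|² = 1576/17]
4. D_y = -53/17  [line 3·x + -3·y + -135/17 = 0 ∩ |DC|² = 1576/17]
   → D = (-8/17, -53/17)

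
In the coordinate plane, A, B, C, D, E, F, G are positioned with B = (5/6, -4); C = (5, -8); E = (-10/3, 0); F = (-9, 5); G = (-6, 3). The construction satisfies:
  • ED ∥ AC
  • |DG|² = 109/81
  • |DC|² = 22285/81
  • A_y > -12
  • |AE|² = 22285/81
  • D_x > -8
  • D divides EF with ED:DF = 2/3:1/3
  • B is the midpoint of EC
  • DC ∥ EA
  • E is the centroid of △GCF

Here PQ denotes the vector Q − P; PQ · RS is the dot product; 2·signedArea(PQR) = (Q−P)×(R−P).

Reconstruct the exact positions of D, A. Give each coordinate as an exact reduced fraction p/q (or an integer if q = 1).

1. D_x = -64/9  [D divides EF with ED:DF = 2/3:1/3]
2. D_y = 10/3  [D divides EF with ED:DF = 2/3:1/3]
   → D = (-64/9, 10/3)
3. A_x = 79/9  [ED ∥ AC ∩ DC ∥ EA]
4. A_y = -34/3  [ED ∥ AC ∩ DC ∥ EA]
   → A = (79/9, -34/3)

A = (79/9, -34/3)
D = (-64/9, 10/3)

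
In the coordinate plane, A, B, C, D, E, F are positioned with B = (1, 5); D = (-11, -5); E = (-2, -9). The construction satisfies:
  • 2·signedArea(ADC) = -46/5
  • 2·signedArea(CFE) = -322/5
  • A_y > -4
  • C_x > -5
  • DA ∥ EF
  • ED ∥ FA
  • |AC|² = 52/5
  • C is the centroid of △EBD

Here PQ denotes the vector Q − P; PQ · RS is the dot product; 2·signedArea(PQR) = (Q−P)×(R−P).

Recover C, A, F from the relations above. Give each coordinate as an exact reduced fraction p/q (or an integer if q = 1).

A = (-4/5, -17/5)
C = (-4, -3)
F = (41/5, -37/5)

1. C_x = -4  [C is the centroid of △EBD]
2. C_y = -3  [C is the centroid of △EBD]
   → C = (-4, -3)
3. A_x = -4/5  [line -2·x + 7·y + 111/5 = 0 ∩ |AC|² = 52/5]
4. A_y = -17/5  [line -2·x + 7·y + 111/5 = 0 ∩ |AC|² = 52/5]
   → A = (-4/5, -17/5)
5. F_x = 41/5  [ED ∥ FA ∩ DA ∥ EF]
6. F_y = -37/5  [ED ∥ FA ∩ DA ∥ EF]
   → F = (41/5, -37/5)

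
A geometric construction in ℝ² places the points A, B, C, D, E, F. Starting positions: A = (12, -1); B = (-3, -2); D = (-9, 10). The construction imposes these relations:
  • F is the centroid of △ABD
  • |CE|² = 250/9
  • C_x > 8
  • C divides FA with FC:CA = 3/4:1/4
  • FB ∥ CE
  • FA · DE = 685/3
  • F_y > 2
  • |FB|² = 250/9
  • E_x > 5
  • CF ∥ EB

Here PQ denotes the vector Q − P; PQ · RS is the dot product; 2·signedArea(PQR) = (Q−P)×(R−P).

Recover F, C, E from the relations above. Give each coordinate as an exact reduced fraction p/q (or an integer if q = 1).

C = (9, -1/6)
E = (6, -9/2)
F = (0, 7/3)

1. F_x = 0  [F is the centroid of △ABD]
2. F_y = 7/3  [F is the centroid of △ABD]
   → F = (0, 7/3)
3. C_x = 9  [C divides FA with FC:CA = 3/4:1/4]
4. C_y = -1/6  [C divides FA with FC:CA = 3/4:1/4]
   → C = (9, -1/6)
5. E_x = 6  [CF ∥ EB ∩ FB ∥ CE]
6. E_y = -9/2  [CF ∥ EB ∩ FB ∥ CE]
   → E = (6, -9/2)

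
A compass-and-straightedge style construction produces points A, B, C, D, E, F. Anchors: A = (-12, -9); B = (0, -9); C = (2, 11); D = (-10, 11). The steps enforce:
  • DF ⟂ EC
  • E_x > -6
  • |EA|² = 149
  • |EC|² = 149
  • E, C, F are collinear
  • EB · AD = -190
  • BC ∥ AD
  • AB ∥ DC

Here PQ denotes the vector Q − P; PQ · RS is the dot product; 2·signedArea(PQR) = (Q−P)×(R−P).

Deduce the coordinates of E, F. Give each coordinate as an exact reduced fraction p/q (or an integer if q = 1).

E = (-5, 1)
F = (-290/149, 799/149)

1. E_x = -5  [line -2·x + -20·y + 10 = 0 ∩ |EA|² = 149]
2. E_y = 1  [line -2·x + -20·y + 10 = 0 ∩ |EA|² = 149]
   → E = (-5, 1)
3. F_x = -290/149  [E, C, F are collinear ∩ DF ⟂ EC]
4. F_y = 799/149  [E, C, F are collinear ∩ DF ⟂ EC]
   → F = (-290/149, 799/149)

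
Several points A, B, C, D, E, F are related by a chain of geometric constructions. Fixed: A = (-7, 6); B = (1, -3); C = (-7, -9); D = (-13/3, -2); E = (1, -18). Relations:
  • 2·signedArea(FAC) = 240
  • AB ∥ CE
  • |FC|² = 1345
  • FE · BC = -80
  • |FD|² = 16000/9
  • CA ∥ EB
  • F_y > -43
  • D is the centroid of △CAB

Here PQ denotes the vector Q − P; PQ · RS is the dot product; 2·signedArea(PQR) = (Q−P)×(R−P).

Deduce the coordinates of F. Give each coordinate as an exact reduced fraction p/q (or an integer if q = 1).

F = (9, -42)

1. F_x = 9  [2·signedArea(FAC) = 240 ∩ FE · BC = -80]
2. F_y = -42  [2·signedArea(FAC) = 240 ∩ FE · BC = -80]
   → F = (9, -42)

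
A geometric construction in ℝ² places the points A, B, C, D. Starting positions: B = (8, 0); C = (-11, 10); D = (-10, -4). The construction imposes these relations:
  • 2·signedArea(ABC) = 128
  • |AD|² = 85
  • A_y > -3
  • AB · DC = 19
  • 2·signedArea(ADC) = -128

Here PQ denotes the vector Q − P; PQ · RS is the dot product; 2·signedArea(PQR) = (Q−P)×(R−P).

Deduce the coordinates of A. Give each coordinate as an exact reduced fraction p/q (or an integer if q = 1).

A = (-1, -2)

1. A_x = -1  [2·signedArea(ADC) = -128 ∩ 2·signedArea(ABC) = 128]
2. A_y = -2  [2·signedArea(ADC) = -128 ∩ 2·signedArea(ABC) = 128]
   → A = (-1, -2)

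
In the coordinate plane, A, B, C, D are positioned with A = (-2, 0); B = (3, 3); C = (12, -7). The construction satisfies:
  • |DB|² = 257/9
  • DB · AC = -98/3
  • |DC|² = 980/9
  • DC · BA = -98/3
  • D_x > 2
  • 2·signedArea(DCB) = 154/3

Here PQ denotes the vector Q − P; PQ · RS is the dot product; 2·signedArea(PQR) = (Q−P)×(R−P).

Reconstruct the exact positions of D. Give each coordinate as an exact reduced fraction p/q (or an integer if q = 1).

1. D_x = 8/3  [DC · BA = -98/3 ∩ DB · AC = -98/3]
2. D_y = -7/3  [DC · BA = -98/3 ∩ DB · AC = -98/3]
   → D = (8/3, -7/3)

D = (8/3, -7/3)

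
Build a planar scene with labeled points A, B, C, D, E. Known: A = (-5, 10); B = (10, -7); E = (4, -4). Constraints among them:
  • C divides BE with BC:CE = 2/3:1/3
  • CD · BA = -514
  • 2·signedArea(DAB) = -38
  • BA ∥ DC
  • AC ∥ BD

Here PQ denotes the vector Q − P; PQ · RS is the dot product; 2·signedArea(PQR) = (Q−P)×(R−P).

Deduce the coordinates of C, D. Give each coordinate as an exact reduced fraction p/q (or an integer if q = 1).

1. C_x = 6  [C divides BE with BC:CE = 2/3:1/3]
2. C_y = -5  [C divides BE with BC:CE = 2/3:1/3]
   → C = (6, -5)
3. D_x = 21  [BA ∥ DC ∩ AC ∥ BD]
4. D_y = -22  [BA ∥ DC ∩ AC ∥ BD]
   → D = (21, -22)

C = (6, -5)
D = (21, -22)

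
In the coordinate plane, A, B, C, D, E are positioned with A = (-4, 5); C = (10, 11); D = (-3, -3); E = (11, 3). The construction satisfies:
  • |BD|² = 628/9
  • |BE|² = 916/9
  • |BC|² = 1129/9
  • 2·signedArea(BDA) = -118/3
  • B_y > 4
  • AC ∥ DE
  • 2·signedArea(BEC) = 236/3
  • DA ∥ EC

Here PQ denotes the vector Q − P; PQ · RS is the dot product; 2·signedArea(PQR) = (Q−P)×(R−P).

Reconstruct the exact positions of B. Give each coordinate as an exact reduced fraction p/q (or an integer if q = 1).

B = (1, 13/3)

1. B_x = 1  [line -8·x + -1·y + 37/3 = 0 ∩ |BE|² = 916/9]
2. B_y = 13/3  [line -8·x + -1·y + 37/3 = 0 ∩ |BE|² = 916/9]
   → B = (1, 13/3)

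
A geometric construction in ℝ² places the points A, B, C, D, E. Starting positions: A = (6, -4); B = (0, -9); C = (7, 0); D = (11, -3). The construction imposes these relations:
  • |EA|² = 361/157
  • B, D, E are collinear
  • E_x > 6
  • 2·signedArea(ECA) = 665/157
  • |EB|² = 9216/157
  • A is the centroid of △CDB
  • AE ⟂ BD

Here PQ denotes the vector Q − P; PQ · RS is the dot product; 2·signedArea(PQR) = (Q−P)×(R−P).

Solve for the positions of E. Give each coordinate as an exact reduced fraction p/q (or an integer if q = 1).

1. E_x = 1056/157  [B, D, E are collinear ∩ AE ⟂ BD]
2. E_y = -837/157  [B, D, E are collinear ∩ AE ⟂ BD]
   → E = (1056/157, -837/157)

E = (1056/157, -837/157)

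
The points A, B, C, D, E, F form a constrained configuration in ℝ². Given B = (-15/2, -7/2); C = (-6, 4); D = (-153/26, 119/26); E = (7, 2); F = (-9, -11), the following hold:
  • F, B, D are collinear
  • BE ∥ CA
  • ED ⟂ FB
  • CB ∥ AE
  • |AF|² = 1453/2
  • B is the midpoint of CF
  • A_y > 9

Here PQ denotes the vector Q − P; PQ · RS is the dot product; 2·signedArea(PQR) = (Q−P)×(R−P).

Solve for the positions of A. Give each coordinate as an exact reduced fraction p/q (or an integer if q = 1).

1. A_x = 17/2  [CB ∥ AE ∩ BE ∥ CA]
2. A_y = 19/2  [CB ∥ AE ∩ BE ∥ CA]
   → A = (17/2, 19/2)

A = (17/2, 19/2)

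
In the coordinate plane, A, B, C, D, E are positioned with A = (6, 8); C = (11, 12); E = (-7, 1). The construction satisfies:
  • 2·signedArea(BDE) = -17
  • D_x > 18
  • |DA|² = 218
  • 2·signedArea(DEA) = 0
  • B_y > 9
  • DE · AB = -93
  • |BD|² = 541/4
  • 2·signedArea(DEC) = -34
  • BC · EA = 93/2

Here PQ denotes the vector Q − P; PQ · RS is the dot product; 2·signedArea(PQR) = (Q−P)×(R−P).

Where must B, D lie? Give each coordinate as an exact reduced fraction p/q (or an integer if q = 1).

1. D_x = 19  [2·signedArea(DEA) = 0 ∩ 2·signedArea(DEC) = -34]
2. D_y = 15  [2·signedArea(DEA) = 0 ∩ 2·signedArea(DEC) = -34]
   → D = (19, 15)
3. B_x = 17/2  [2·signedArea(BDE) = -17 ∩ BC · EA = 93/2]
4. B_y = 10  [2·signedArea(BDE) = -17 ∩ BC · EA = 93/2]
   → B = (17/2, 10)

B = (17/2, 10)
D = (19, 15)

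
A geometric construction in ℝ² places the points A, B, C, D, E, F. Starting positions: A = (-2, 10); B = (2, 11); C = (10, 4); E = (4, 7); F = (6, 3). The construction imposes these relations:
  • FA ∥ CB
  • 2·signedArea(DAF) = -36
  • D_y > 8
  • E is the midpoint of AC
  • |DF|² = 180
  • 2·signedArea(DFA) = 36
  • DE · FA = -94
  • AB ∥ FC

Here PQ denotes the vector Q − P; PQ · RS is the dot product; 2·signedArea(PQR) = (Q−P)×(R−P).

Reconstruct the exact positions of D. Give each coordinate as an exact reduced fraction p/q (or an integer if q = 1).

D = (-6, 9)

1. D_x = -6  [2·signedArea(DAF) = -36 ∩ DE · FA = -94]
2. D_y = 9  [2·signedArea(DAF) = -36 ∩ DE · FA = -94]
   → D = (-6, 9)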